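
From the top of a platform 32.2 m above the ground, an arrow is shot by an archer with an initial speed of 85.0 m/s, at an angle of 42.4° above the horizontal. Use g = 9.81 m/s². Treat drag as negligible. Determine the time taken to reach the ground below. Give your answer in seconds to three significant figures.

12.2 s

Resolve: vₓ = 85.00 cos 42.4° = 62.77 m/s and v_y0 = 85.00 sin 42.4° = 57.32 m/s.
With up positive and y = 0 at the ground: y(t) = 32.2 + (57.32) t − 4.905 t². Setting y = 0 and taking the positive root: t = [57.32 + √(57.32² + 2·9.81·32.2)] / 9.81 = (57.32 + 62.58) / 9.81 = 12.22 s.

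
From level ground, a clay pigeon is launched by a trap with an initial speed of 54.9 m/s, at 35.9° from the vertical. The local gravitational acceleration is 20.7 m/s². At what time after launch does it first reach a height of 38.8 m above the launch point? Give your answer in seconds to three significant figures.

1.22 s

Components: vₓ = 54.90 sin 35.9° = 32.19 m/s, v_y0 = 54.90 cos 35.9° = 44.47 m/s.
Height y(t) = 44.47 t − 10.35 t² = 38.8 gives 10.35 t² − 44.47 t + 38.8 = 0.
Quadratic formula: t = (44.47 ± √371.38) / 20.7 = (44.47 ± 19.27) / 20.7 → t = 1.217 s or 3.079 s.
The first (ascending) time is 1.217 s.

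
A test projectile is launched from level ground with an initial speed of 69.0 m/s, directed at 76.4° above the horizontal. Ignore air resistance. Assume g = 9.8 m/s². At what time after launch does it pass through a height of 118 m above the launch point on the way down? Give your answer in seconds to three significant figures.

Horizontal component vₓ = 69.00 cos 76.4° = 16.22 m/s; vertical v_y0 = 69.00 sin 76.4° = 67.07 m/s.
Height y(t) = 67.07 t − 4.900 t² = 118 gives 4.900 t² − 67.07 t + 118 = 0.
t = [67.07 ± √(67.07² − 2·9.80·118)] / 9.80 = (67.07 ± 46.74) / 9.80, so t = 2.074 s or t = 11.61 s.
The descending-branch root is 11.61 s.

11.6 s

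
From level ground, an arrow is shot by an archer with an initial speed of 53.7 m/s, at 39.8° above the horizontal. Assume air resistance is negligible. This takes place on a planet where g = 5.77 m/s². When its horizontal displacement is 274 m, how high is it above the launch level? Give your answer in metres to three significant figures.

Components: vₓ = 53.70 cos 39.8° = 41.26 m/s, v_y0 = 53.70 sin 39.8° = 34.37 m/s.
At x = 274 m, t = x/vₓ = 274/41.26 = 6.641 s.
Height: y = v_y0 t − ½ g t² = 34.37 × 6.641 − 2.885 × 6.641² = 228.3 − 127.2 = 101.0 m.

101 m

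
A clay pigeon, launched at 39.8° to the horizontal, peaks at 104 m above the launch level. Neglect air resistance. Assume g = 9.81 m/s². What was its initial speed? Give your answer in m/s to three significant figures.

At the peak v_y = 0, so v_y0 = √(2gH) = √(2 × 9.81 × 104) = 45.17 m/s.
v_y0 = v₀ sin θ ⇒ v₀ = 45.17 / sin 39.8° = 70.57 m/s.

70.6 m/s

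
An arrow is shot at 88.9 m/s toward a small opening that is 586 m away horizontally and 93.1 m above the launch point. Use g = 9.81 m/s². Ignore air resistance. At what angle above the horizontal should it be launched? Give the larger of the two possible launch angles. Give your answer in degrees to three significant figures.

Trajectory: y = x tanθ − g x² (1 + tan²θ)/(2v₀²). With x = 586, y = 93.1, v₀ = 88.9, g = 9.81:
213.1 tan²θ − 586 tanθ + (306.2) = 0.
tanθ = [586 ± √(586² − 4 × 213.1 × (306.2))] / (2 × 213.1) = (586 ± 287.0) / 426.2, giving tanθ = 0.7016 or 2.048.
θ = 35.05° or 63.97°; the larger is 63.97°.

64.0°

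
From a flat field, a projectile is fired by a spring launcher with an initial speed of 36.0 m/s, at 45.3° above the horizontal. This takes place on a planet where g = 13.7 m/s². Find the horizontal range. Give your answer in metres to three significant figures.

94.6 m

Horizontal component vₓ = 36.00 cos 45.3° = 25.32 m/s; vertical v_y0 = 36.00 sin 45.3° = 25.59 m/s.
Flight time T = 2 v_y0 / g = 3.736 s.
Range: R = vₓ T = 25.32 × 3.736 = 94.59 m.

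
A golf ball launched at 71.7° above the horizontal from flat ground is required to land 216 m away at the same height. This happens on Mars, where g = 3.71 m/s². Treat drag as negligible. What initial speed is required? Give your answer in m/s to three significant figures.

From R = (v₀² / g) sin 2θ: v₀ = √(gR / sin 2θ).
v₀ = √(3.71 × 216 / sin 143.4°) = √(801.4 / 0.5962) = √1344.1 = 36.66 m/s.

36.7 m/s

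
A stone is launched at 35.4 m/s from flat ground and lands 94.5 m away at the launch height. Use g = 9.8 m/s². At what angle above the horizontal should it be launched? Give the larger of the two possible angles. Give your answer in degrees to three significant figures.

66.2°

From R = (v₀²/g) sin 2θ: sin 2θ = 9.80 × 94.5 / 1253.2 = 0.7390.
2θ = 47.65° or 180° − 47.65° = 132.4°, so θ = 23.82° or 66.18°.
The larger angle is 66.18°.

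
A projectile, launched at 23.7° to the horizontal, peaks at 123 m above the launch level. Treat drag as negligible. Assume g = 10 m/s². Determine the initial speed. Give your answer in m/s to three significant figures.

At the peak v_y = 0, so v_y0 = √(2gH) = √(2 × 10.0 × 123) = 49.60 m/s.
v_y0 = v₀ sin θ ⇒ v₀ = 49.60 / sin 23.7° = 123.4 m/s.

123 m/s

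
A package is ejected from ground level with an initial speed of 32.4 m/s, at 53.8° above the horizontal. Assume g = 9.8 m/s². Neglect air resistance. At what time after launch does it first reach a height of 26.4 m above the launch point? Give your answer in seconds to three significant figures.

1.35 s

vₓ = 32.40 cos 53.8° = 19.14 m/s; v_y0 = 32.40 sin 53.8° = 26.15 m/s.
Require v_y0 t − ½ g t² = 26.4, i.e. 4.900 t² − 26.15 t + 26.4 = 0.
Quadratic formula: t = (26.15 ± √166.15) / 9.80 = (26.15 ± 12.89) / 9.80 → t = 1.353 s or 3.983 s.
The first (ascending) time is 1.353 s.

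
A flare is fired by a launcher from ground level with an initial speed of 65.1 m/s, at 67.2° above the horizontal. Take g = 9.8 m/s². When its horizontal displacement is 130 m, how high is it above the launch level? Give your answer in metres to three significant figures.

179 m

Horizontal component vₓ = 65.10 cos 67.2° = 25.23 m/s; vertical v_y0 = 65.10 sin 67.2° = 60.01 m/s.
Time to reach x = 130 m: t = x/vₓ = 130/25.23 = 5.153 s.
Height: y = v_y0 t − ½ g t² = 60.01 × 5.153 − 4.900 × 5.153² = 309.3 − 130.1 = 179.1 m.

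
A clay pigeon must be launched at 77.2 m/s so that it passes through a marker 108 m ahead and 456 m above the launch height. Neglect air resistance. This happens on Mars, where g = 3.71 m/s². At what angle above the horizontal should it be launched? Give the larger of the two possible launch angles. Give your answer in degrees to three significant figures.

Trajectory: y = x tanθ − g x² (1 + tan²θ)/(2v₀²). With x = 108, y = 456, v₀ = 77.2, g = 3.71:
3.630 tan²θ − 108 tanθ + (459.6) = 0.
tanθ = [108 ± √(108² − 4 × 3.630 × (459.6))] / (2 × 3.630) = (108 ± 70.64) / 7.261, giving tanθ = 5.146 or 24.60.
θ = 79.00° or 87.67°; the larger is 87.67°.

87.7°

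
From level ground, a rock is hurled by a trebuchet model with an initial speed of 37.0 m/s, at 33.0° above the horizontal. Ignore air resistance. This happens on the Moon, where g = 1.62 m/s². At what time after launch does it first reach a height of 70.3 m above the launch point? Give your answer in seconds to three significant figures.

4.20 s

vₓ = 37.00 cos 33.0° = 31.03 m/s; v_y0 = 37.00 sin 33.0° = 20.15 m/s.
Height y(t) = 20.15 t − 0.8100 t² = 70.3 gives 0.8100 t² − 20.15 t + 70.3 = 0.
t = [20.15 ± √(20.15² − 2·1.62·70.3)] / 1.62 = (20.15 ± 13.35) / 1.62, so t = 4.196 s or t = 20.68 s.
The first (ascending) time is 4.196 s.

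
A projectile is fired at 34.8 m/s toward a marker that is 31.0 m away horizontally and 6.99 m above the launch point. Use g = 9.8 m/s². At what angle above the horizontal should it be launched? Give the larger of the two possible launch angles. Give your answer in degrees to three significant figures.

82.5°

Trajectory: y = x tanθ − g x² (1 + tan²θ)/(2v₀²). With x = 31.0, y = 6.99, v₀ = 34.8, g = 9.80:
3.888 tan²θ − 31.0 tanθ + (10.88) = 0.
tanθ = [31.0 ± √(31.0² − 4 × 3.888 × (10.88))] / (2 × 3.888) = (31.0 ± 28.14) / 7.777, giving tanθ = 0.3679 or 7.605.
θ = 20.20° or 82.51°; the larger is 82.51°.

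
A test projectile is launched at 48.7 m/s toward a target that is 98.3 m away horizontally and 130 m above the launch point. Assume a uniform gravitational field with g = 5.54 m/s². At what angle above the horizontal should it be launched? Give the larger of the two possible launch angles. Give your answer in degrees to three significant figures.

Trajectory: y = x tanθ − g x² (1 + tan²θ)/(2v₀²). With x = 98.3, y = 130, v₀ = 48.7, g = 5.54:
11.29 tan²θ − 98.3 tanθ + (141.3) = 0.
tanθ = [98.3 ± √(98.3² − 4 × 11.29 × (141.3))] / (2 × 11.29) = (98.3 ± 57.31) / 22.57, giving tanθ = 1.816 or 6.894.
θ = 61.16° or 81.75°; the larger is 81.75°.

81.7°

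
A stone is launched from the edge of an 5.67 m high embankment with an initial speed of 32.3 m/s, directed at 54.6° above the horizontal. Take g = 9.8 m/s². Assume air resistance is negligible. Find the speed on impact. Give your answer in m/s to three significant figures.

34.0 m/s

Horizontal component vₓ = 32.30 cos 54.6° = 18.71 m/s; vertical v_y0 = 32.30 sin 54.6° = 26.33 m/s.
The projectile lands when y = 5.67 + (26.33) t − ½·9.80·t² = 0. Positive root: t = (26.33 + √(26.33² + 2·9.80·5.67)) / 9.80 = (26.33 + 28.36) / 9.80 = 5.581 s.
Vertical velocity at impact: v_y = v_y0 − g t = 26.33 − 9.80 × 5.581 = −28.36 m/s.
Speed: |v| = √(vₓ² + v_y²) = √(18.71² + 28.36²) = 33.98 m/s.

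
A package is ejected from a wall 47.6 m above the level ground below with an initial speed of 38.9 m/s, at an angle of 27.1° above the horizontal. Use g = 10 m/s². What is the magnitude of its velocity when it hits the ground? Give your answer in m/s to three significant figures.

Components: vₓ = 38.90 cos 27.1° = 34.63 m/s, v_y0 = 38.90 sin 27.1° = 17.72 m/s.
The projectile lands when y = 47.6 + (17.72) t − ½·10.0·t² = 0. Positive root: t = (17.72 + √(17.72² + 2·10.0·47.6)) / 10.0 = (17.72 + 35.58) / 10.0 = 5.330 s.
Vertical velocity at impact: v_y = v_y0 − g t = 17.72 − 10.0 × 5.330 = −35.58 m/s.
Speed: |v| = √(vₓ² + v_y²) = √(34.63² + 35.58²) = 49.65 m/s.

49.7 m/s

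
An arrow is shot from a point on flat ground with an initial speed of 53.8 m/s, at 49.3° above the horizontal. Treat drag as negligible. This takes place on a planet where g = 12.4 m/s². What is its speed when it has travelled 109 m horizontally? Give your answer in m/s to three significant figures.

35.2 m/s

Components: vₓ = 53.80 cos 49.3° = 35.08 m/s, v_y0 = 53.80 sin 49.3° = 40.79 m/s.
Time to reach x = 109 m: t = x/vₓ = 109/35.08 = 3.107 s.
Vertical velocity there: v_y = v_y0 − g t = 40.79 − 12.4 × 3.107 = 2.262 m/s.
Speed: √(vₓ² + v_y²) = √(35.08² + 2.262²) = 35.16 m/s.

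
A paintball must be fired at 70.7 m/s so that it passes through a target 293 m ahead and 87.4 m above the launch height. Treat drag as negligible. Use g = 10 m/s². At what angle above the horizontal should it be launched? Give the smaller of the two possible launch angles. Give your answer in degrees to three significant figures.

Trajectory: y = x tanθ − g x² (1 + tan²θ)/(2v₀²). With x = 293, y = 87.4, v₀ = 70.7, g = 10.0:
85.87 tan²θ − 293 tanθ + (173.3) = 0.
tanθ = [293 ± √(293² − 4 × 85.87 × (173.3))] / (2 × 85.87) = (293 ± 162.3) / 171.7, giving tanθ = 0.7612 or 2.651.
θ = 37.28° or 69.33°; the smaller is 37.28°.

37.3°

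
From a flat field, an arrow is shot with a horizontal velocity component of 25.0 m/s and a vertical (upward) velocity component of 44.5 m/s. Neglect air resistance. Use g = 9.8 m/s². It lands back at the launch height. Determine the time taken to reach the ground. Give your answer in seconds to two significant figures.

9.1 s

Landing at launch height ⇒ T = 2 v_y0 / g = 2 × 44.50 / 9.80 = 9.082 s.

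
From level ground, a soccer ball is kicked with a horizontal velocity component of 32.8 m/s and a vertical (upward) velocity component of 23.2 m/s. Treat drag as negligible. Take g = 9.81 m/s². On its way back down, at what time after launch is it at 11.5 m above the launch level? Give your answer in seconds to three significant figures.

Height y(t) = 23.20 t − 4.905 t² = 11.5 gives 4.905 t² − 23.20 t + 11.5 = 0.
t = [23.20 ± √(23.20² − 2·9.81·11.5)] / 9.81 = (23.20 ± 17.68) / 9.81, so t = 0.5626 s or t = 4.167 s.
The descending-branch root is 4.167 s.

4.17 s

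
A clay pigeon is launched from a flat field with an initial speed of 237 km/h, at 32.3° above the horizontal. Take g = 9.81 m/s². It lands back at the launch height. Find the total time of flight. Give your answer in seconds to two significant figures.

7.2 s

Convert: 237 km/h = 237/3.6 = 65.83 m/s.
Components: vₓ = 65.83 cos 32.3° = 55.65 m/s, v_y0 = 65.83 sin 32.3° = 35.18 m/s.
It returns to y = 0 when t = 2 v_y0 / g = 2(35.18)/9.81 = 7.172 s.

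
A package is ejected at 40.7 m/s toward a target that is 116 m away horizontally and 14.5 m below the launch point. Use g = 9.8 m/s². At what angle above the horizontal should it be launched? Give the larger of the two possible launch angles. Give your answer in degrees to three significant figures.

69.5°

Trajectory: y = x tanθ − g x² (1 + tan²θ)/(2v₀²). With x = 116, y = −14.5, v₀ = 40.7, g = 9.80:
39.80 tan²θ − 116 tanθ + (25.30) = 0.
tanθ = [116 ± √(116² − 4 × 39.80 × (25.30))] / (2 × 39.80) = (116 ± 97.09) / 79.61, giving tanθ = 0.2375 or 2.677.
θ = 13.36° or 69.52°; the larger is 69.52°.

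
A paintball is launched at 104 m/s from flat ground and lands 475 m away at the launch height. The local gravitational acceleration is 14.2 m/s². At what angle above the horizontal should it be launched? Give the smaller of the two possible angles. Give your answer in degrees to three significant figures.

19.3°

Level-ground range R = v₀² sin(2θ)/g ⇒ sin(2θ) = gR/v₀² = 14.2 × 475 / 104² = 0.6236.
2θ = 38.58° or 180° − 38.58° = 141.4°, so θ = 19.29° or 70.71°.
The smaller angle is 19.29°.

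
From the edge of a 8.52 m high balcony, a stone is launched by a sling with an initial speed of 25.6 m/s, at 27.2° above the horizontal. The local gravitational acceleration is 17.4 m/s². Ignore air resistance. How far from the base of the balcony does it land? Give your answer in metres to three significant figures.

42.6 m

vₓ = 25.60 cos 27.2° = 22.77 m/s; v_y0 = 25.60 sin 27.2° = 11.70 m/s.
With up positive and y = 0 at the ground: y(t) = 8.52 + (11.70) t − 8.700 t². Setting y = 0 and taking the positive root: t = [11.70 + √(11.70² + 2·17.4·8.52)] / 17.4 = (11.70 + 20.82) / 17.4 = 1.869 s.
Horizontal distance: R = vₓ t = 22.77 × 1.869 = 42.56 m.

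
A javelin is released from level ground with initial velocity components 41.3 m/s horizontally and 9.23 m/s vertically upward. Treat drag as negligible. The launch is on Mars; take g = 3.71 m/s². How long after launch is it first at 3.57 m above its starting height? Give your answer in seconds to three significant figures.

0.423 s

Set y = v_y0 t − ½ g t² = 3.57: 1.855 t² − 9.230 t + 3.57 = 0.
t = [9.230 ± √(9.230² − 2·3.71·3.57)] / 3.71 = (9.230 ± 7.662) / 3.71, so t = 0.4227 s or t = 4.553 s.
The first (ascending) time is 0.4227 s.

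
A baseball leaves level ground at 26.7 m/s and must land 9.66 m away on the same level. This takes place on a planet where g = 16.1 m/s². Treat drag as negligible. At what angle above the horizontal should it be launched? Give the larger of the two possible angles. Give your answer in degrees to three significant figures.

Level-ground range R = v₀² sin(2θ)/g ⇒ sin(2θ) = gR/v₀² = 16.1 × 9.66 / 26.7² = 0.2182.
2θ = 12.60° or 180° − 12.60° = 167.4°, so θ = 6.301° or 83.70°.
The larger angle is 83.70°.

83.7°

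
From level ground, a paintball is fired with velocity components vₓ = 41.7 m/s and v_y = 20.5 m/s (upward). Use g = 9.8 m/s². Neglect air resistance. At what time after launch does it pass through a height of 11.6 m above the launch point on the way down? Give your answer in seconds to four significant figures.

3.509 s

Set y = v_y0 t − ½ g t² = 11.6: 4.900 t² − 20.50 t + 11.6 = 0.
t = [20.50 ± √(20.50² − 2·9.80·11.6)] / 9.80 = (20.50 ± 13.89) / 9.80, so t = 0.6746 s or t = 3.509 s.
The descending-branch root is 3.509 s.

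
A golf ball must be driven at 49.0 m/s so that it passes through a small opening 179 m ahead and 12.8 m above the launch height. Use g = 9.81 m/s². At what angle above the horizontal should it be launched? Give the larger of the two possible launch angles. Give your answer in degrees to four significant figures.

Trajectory: y = x tanθ − g x² (1 + tan²θ)/(2v₀²). With x = 179, y = 12.8, v₀ = 49.0, g = 9.81:
65.46 tan²θ − 179 tanθ + (78.26) = 0.
tanθ = [179 ± √(179² − 4 × 65.46 × (78.26))] / (2 × 65.46) = (179 ± 107.5) / 130.9, giving tanθ = 0.5463 or 2.188.
θ = 28.65° or 65.44°; the larger is 65.44°.

65.44°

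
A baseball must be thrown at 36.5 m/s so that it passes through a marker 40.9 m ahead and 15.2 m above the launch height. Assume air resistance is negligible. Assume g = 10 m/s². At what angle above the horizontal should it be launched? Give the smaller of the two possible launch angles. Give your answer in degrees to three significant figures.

29.9°

Trajectory: y = x tanθ − g x² (1 + tan²θ)/(2v₀²). With x = 40.9, y = 15.2, v₀ = 36.5, g = 10.0:
6.278 tan²θ − 40.9 tanθ + (21.48) = 0.
tanθ = [40.9 ± √(40.9² − 4 × 6.278 × (21.48))] / (2 × 6.278) = (40.9 ± 33.67) / 12.56, giving tanθ = 0.5761 or 5.939.
θ = 29.95° or 80.44°; the smaller is 29.95°.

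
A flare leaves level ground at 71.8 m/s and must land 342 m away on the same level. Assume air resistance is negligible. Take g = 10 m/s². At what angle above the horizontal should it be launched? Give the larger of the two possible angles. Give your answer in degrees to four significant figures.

Level-ground range R = v₀² sin(2θ)/g ⇒ sin(2θ) = gR/v₀² = 10.0 × 342 / 71.8² = 0.6634.
2θ = 41.56° or 180° − 41.56° = 138.4°, so θ = 20.78° or 69.22°.
The larger angle is 69.22°.

69.22°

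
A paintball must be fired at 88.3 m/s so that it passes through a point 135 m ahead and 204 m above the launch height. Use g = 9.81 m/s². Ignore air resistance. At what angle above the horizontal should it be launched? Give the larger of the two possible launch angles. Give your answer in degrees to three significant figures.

Trajectory: y = x tanθ − g x² (1 + tan²θ)/(2v₀²). With x = 135, y = 204, v₀ = 88.3, g = 9.81:
11.47 tan²θ − 135 tanθ + (215.5) = 0.
tanθ = [135 ± √(135² − 4 × 11.47 × (215.5))] / (2 × 11.47) = (135 ± 91.34) / 22.93, giving tanθ = 1.904 or 9.871.
θ = 62.29° or 84.22°; the larger is 84.22°.

84.2°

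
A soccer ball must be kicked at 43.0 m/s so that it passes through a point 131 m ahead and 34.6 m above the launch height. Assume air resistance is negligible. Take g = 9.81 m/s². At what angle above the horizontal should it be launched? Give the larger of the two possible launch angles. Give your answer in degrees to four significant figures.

63.38°

Trajectory: y = x tanθ − g x² (1 + tan²θ)/(2v₀²). With x = 131, y = 34.6, v₀ = 43.0, g = 9.81:
45.52 tan²θ − 131 tanθ + (80.12) = 0.
tanθ = [131 ± √(131² − 4 × 45.52 × (80.12))] / (2 × 45.52) = (131 ± 50.70) / 91.05, giving tanθ = 0.8819 or 1.996.
θ = 41.41° or 63.38°; the larger is 63.38°.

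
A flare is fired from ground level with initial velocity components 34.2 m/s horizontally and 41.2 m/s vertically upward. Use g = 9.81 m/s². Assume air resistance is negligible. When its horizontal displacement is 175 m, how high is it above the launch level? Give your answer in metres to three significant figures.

82.4 m

x = vₓ t ⇒ t = 175/34.20 = 5.117 s.
Height: y = v_y0 t − ½ g t² = 41.20 × 5.117 − 4.905 × 5.117² = 210.8 − 128.4 = 82.39 m.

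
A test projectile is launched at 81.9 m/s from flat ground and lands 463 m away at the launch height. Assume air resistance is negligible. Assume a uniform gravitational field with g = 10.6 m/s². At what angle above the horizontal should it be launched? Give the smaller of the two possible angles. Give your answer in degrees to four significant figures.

R = v₀² sin 2θ / g gives sin 2θ = gR/v₀² = 10.6·463/81.9² = 0.7317.
2θ = 47.03° or 180° − 47.03° = 133.0°, so θ = 23.51° or 66.49°.
The smaller angle is 23.51°.

23.51°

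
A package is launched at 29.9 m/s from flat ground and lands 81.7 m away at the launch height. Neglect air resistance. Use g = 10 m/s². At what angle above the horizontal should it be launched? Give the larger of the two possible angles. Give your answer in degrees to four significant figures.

56.98°

From R = (v₀²/g) sin 2θ: sin 2θ = 10.0 × 81.7 / 894.01 = 0.9139.
2θ = 66.04° or 180° − 66.04° = 114.0°, so θ = 33.02° or 56.98°.
The larger angle is 56.98°.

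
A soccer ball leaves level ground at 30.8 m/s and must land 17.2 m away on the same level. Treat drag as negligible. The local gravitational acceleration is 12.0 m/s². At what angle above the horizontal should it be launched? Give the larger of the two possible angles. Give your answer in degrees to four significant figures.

R = v₀² sin 2θ / g gives sin 2θ = gR/v₀² = 12.0·17.2/30.8² = 0.2176.
2θ = 12.57° or 180° − 12.57° = 167.4°, so θ = 6.283° or 83.72°.
The larger angle is 83.72°.

83.72°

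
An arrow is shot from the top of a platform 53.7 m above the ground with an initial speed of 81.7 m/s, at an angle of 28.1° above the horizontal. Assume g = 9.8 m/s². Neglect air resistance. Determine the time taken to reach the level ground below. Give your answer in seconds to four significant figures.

vₓ = 81.70 cos 28.1° = 72.07 m/s; v_y0 = 81.70 sin 28.1° = 38.48 m/s.
With up positive and y = 0 at the ground: y(t) = 53.7 + (38.48) t − 4.900 t². Setting y = 0 and taking the positive root: t = [38.48 + √(38.48² + 2·9.80·53.7)] / 9.80 = (38.48 + 50.33) / 9.80 = 9.063 s.

9.063 s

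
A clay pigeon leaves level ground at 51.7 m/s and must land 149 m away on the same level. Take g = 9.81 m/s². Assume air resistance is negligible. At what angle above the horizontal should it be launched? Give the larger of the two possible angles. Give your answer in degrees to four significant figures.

73.42°

Level-ground range R = v₀² sin(2θ)/g ⇒ sin(2θ) = gR/v₀² = 9.81 × 149 / 51.7² = 0.5469.
2θ = 33.15° or 180° − 33.15° = 146.8°, so θ = 16.58° or 73.42°.
The larger angle is 73.42°.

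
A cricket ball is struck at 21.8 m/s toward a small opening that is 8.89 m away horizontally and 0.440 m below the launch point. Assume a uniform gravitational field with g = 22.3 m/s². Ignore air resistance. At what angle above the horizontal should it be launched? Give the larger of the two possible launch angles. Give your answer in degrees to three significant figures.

77.8°

Trajectory: y = x tanθ − g x² (1 + tan²θ)/(2v₀²). With x = 8.89, y = −0.440, v₀ = 21.8, g = 22.3:
1.854 tan²θ − 8.89 tanθ + (1.414) = 0.
tanθ = [8.89 ± √(8.89² − 4 × 1.854 × (1.414))] / (2 × 1.854) = (8.89 ± 8.279) / 3.708, giving tanθ = 0.1647 or 4.630.
θ = 9.355° or 77.81°; the larger is 77.81°.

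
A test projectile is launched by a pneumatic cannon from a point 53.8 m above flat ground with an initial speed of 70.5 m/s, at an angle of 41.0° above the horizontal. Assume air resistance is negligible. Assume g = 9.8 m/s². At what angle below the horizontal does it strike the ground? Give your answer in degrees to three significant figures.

Components: vₓ = 70.50 cos 41.0° = 53.21 m/s, v_y0 = 70.50 sin 41.0° = 46.25 m/s.
With up positive and y = 0 at the ground: y(t) = 53.8 + (46.25) t − 4.900 t². Setting y = 0 and taking the positive root: t = [46.25 + √(46.25² + 2·9.80·53.8)] / 9.80 = (46.25 + 56.51) / 9.80 = 10.49 s.
At impact: v_y = v_y0 − g t = −56.51 m/s; vₓ = 53.21 m/s.
Angle below horizontal: arctan(|v_y|/vₓ) = arctan(56.51/53.21) = 46.73°.

46.7°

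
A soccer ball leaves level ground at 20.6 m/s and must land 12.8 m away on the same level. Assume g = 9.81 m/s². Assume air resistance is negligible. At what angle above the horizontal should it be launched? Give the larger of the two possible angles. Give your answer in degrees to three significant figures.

From R = (v₀²/g) sin 2θ: sin 2θ = 9.81 × 12.8 / 424.36 = 0.2959.
2θ = 17.21° or 180° − 17.21° = 162.8°, so θ = 8.606° or 81.39°.
The larger angle is 81.39°.

81.4°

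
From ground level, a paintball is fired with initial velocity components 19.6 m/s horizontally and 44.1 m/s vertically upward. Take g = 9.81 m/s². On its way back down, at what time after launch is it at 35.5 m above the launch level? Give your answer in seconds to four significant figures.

8.097 s

Set y = v_y0 t − ½ g t² = 35.5: 4.905 t² − 44.10 t + 35.5 = 0.
Quadratic formula: t = (44.10 ± √1248.3) / 9.81 = (44.10 ± 35.33) / 9.81 → t = 0.8939 s or 8.097 s.
The descending-branch root is 8.097 s.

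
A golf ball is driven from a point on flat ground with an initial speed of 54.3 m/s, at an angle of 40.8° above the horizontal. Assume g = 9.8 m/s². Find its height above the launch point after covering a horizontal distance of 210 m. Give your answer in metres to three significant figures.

53.4 m

Horizontal component vₓ = 54.30 cos 40.8° = 41.10 m/s; vertical v_y0 = 54.30 sin 40.8° = 35.48 m/s.
x = vₓ t ⇒ t = 210/41.10 = 5.109 s.
Height: y = v_y0 t − ½ g t² = 35.48 × 5.109 − 4.900 × 5.109² = 181.3 − 127.9 = 53.37 m.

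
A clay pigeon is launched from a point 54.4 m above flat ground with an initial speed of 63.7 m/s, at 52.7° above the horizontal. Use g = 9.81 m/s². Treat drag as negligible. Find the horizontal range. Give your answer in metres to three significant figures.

Resolve: vₓ = 63.70 cos 52.7° = 38.60 m/s and v_y0 = 63.70 sin 52.7° = 50.67 m/s.
Vertical motion (up positive, ground at y = 0): 4.905 t² − (50.67) t − 54.4 = 0, so t = (50.67 + √(50.67² + 2·9.81·54.4)) / 9.81 = (50.67 + 60.29) / 9.81 = 11.31 s.
Horizontal distance: R = vₓ t = 38.60 × 11.31 = 436.6 m.

437 m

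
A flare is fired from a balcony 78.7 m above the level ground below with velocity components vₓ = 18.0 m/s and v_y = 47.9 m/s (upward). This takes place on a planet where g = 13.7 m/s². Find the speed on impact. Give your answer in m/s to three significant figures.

The projectile lands when y = 78.7 + (47.90) t − ½·13.7·t² = 0. Positive root: t = (47.90 + √(47.90² + 2·13.7·78.7)) / 13.7 = (47.90 + 66.71) / 13.7 = 8.366 s.
Vertical velocity at impact: v_y = v_y0 − g t = 47.90 − 13.7 × 8.366 = −66.71 m/s.
Speed: |v| = √(vₓ² + v_y²) = √(18.00² + 66.71²) = 69.10 m/s.

69.1 m/s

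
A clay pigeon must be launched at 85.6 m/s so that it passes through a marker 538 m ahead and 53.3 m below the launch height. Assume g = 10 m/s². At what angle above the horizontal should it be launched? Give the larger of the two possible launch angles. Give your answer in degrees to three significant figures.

67.6°

Trajectory: y = x tanθ − g x² (1 + tan²θ)/(2v₀²). With x = 538, y = −53.3, v₀ = 85.6, g = 10.0:
197.5 tan²θ − 538 tanθ + (144.2) = 0.
tanθ = [538 ± √(538² − 4 × 197.5 × (144.2))] / (2 × 197.5) = (538 ± 418.9) / 395.0, giving tanθ = 0.3014 or 2.423.
θ = 16.77° or 67.57°; the larger is 67.57°.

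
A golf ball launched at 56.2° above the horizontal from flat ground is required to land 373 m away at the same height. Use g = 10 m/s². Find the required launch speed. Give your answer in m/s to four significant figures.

Level-ground range: R = v₀² sin(2θ)/g, so v₀ = √(gR / sin 2θ).
v₀ = √(10.0 × 373 / sin 112.4°) = √(3730 / 0.9245) = √4034.4 = 63.52 m/s.

63.52 m/s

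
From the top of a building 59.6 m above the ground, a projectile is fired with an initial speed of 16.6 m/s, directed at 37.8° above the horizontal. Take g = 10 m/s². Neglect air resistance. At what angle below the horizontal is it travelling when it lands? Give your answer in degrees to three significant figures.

70.0°

Horizontal component vₓ = 16.60 cos 37.8° = 13.12 m/s; vertical v_y0 = 16.60 sin 37.8° = 10.17 m/s.
With up positive and y = 0 at the ground: y(t) = 59.6 + (10.17) t − 5.000 t². Setting y = 0 and taking the positive root: t = [10.17 + √(10.17² + 2·10.0·59.6)] / 10.0 = (10.17 + 35.99) / 10.0 = 4.617 s.
At impact: v_y = v_y0 − g t = −35.99 m/s; vₓ = 13.12 m/s.
Angle below horizontal: arctan(|v_y|/vₓ) = arctan(35.99/13.12) = 69.98°.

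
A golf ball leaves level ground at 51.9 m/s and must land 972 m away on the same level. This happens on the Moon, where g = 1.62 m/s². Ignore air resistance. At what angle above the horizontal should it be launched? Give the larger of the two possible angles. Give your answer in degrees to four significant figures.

72.11°

From R = (v₀²/g) sin 2θ: sin 2θ = 1.62 × 972 / 2693.6 = 0.5846.
2θ = 35.77° or 180° − 35.77° = 144.2°, so θ = 17.89° or 72.11°.
The larger angle is 72.11°.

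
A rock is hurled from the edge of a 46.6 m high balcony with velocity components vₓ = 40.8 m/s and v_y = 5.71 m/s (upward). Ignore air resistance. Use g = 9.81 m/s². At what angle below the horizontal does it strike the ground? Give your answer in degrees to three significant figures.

Vertical motion (up positive, ground at y = 0): 4.905 t² − (5.710) t − 46.6 = 0, so t = (5.710 + √(5.710² + 2·9.81·46.6)) / 9.81 = (5.710 + 30.77) / 9.81 = 3.719 s.
At impact: v_y = v_y0 − g t = −30.77 m/s; vₓ = 40.80 m/s.
Angle below horizontal: arctan(|v_y|/vₓ) = arctan(30.77/40.80) = 37.02°.

37.0°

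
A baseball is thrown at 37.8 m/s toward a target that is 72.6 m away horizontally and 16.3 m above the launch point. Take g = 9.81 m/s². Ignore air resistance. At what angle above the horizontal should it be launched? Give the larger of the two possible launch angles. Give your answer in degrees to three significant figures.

73.9°

Trajectory: y = x tanθ − g x² (1 + tan²θ)/(2v₀²). With x = 72.6, y = 16.3, v₀ = 37.8, g = 9.81:
18.09 tan²θ − 72.6 tanθ + (34.39) = 0.
tanθ = [72.6 ± √(72.6² − 4 × 18.09 × (34.39))] / (2 × 18.09) = (72.6 ± 52.74) / 36.19, giving tanθ = 0.5488 or 3.464.
θ = 28.76° or 73.90°; the larger is 73.90°.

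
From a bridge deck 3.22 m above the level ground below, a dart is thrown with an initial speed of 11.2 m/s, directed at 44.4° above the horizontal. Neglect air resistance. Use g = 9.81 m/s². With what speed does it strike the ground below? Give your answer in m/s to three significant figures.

13.7 m/s

Components: vₓ = 11.20 cos 44.4° = 8.002 m/s, v_y0 = 11.20 sin 44.4° = 7.836 m/s.
The projectile lands when y = 3.22 + (7.836) t − ½·9.81·t² = 0. Positive root: t = (7.836 + √(7.836² + 2·9.81·3.22)) / 9.81 = (7.836 + 11.16) / 9.81 = 1.937 s.
Vertical velocity at impact: v_y = v_y0 − g t = 7.836 − 9.81 × 1.937 = −11.16 m/s.
Speed: |v| = √(vₓ² + v_y²) = √(8.002² + 11.16²) = 13.73 m/s.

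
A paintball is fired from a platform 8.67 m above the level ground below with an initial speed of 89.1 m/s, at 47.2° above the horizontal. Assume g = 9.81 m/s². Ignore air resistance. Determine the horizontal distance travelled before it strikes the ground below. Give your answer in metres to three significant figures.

815 m

Resolve: vₓ = 89.10 cos 47.2° = 60.54 m/s and v_y0 = 89.10 sin 47.2° = 65.38 m/s.
With up positive and y = 0 at the ground: y(t) = 8.67 + (65.38) t − 4.905 t². Setting y = 0 and taking the positive root: t = [65.38 + √(65.38² + 2·9.81·8.67)] / 9.81 = (65.38 + 66.66) / 9.81 = 13.46 s.
Horizontal distance: R = vₓ t = 60.54 × 13.46 = 814.8 m.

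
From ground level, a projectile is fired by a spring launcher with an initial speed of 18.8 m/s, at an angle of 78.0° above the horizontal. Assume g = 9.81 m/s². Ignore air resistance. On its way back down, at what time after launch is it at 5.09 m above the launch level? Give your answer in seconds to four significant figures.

3.448 s

Components: vₓ = 18.80 cos 78.0° = 3.909 m/s, v_y0 = 18.80 sin 78.0° = 18.39 m/s.
Set y = v_y0 t − ½ g t² = 5.09: 4.905 t² − 18.39 t + 5.09 = 0.
Quadratic formula: t = (18.39 ± √238.30) / 9.81 = (18.39 ± 15.44) / 9.81 → t = 0.3010 s or 3.448 s.
The descending-branch root is 3.448 s.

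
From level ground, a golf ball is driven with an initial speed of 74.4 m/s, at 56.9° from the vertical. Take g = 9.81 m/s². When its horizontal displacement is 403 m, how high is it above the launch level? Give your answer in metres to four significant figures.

57.64 m

Resolve: vₓ = 74.40 sin 56.9° = 62.33 m/s and v_y0 = 74.40 cos 56.9° = 40.63 m/s.
At x = 403 m, t = x/vₓ = 403/62.33 = 6.466 s.
Height: y = v_y0 t − ½ g t² = 40.63 × 6.466 − 4.905 × 6.466² = 262.7 − 205.1 = 57.64 m.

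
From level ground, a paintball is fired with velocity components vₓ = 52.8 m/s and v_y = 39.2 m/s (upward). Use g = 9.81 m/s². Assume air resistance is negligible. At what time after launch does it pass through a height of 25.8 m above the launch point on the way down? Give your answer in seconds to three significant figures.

7.27 s

Height y(t) = 39.20 t − 4.905 t² = 25.8 gives 4.905 t² − 39.20 t + 25.8 = 0.
Quadratic formula: t = (39.20 ± √1030.4) / 9.81 = (39.20 ± 32.10) / 9.81 → t = 0.7237 s or 7.268 s.
The descending-branch root is 7.268 s.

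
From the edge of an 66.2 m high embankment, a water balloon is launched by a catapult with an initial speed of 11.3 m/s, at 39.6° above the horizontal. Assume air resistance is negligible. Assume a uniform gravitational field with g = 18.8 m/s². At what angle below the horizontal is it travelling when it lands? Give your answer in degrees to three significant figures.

80.2°

Components: vₓ = 11.30 cos 39.6° = 8.707 m/s, v_y0 = 11.30 sin 39.6° = 7.203 m/s.
The projectile lands when y = 66.2 + (7.203) t − ½·18.8·t² = 0. Positive root: t = (7.203 + √(7.203² + 2·18.8·66.2)) / 18.8 = (7.203 + 50.41) / 18.8 = 3.064 s.
At impact: v_y = v_y0 − g t = −50.41 m/s; vₓ = 8.707 m/s.
Angle below horizontal: arctan(|v_y|/vₓ) = arctan(50.41/8.707) = 80.20°.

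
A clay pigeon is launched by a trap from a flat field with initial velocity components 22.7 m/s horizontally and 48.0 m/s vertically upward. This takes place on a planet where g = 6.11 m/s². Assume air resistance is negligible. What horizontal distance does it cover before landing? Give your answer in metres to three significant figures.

357 m

Time aloft: T = 2 v_y0 / g = 2 × 48.00 / 6.11 = 15.71 s.
Horizontal distance R = vₓ T = 22.70 × 15.71 = 356.7 m.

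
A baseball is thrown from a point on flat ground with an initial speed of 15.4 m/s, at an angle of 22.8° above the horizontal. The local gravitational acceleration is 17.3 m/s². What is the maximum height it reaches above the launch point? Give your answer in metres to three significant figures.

Resolve: vₓ = 15.40 cos 22.8° = 14.20 m/s and v_y0 = 15.40 sin 22.8° = 5.968 m/s.
At the apex v_y = 0, so H = v_y0²/(2g) = 5.968²/34.60 = 1.029 m.

1.03 m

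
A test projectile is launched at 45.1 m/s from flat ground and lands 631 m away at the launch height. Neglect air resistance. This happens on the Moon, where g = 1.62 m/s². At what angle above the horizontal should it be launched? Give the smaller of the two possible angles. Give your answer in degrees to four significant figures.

15.08°

R = v₀² sin 2θ / g gives sin 2θ = gR/v₀² = 1.62·631/45.1² = 0.5026.
2θ = 30.17° or 180° − 30.17° = 149.8°, so θ = 15.08° or 74.92°.
The smaller angle is 15.08°.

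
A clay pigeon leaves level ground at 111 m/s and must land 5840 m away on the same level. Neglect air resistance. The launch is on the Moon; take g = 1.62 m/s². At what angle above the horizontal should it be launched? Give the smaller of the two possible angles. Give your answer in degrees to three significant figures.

25.1°

R = v₀² sin 2θ / g gives sin 2θ = gR/v₀² = 1.62·5840/111² = 0.7679.
2θ = 50.16° or 180° − 50.16° = 129.8°, so θ = 25.08° or 64.92°.
The smaller angle is 25.08°.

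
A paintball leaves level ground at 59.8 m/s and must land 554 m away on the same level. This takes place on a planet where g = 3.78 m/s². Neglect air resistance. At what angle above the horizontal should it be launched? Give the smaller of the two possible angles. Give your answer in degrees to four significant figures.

17.92°

From R = (v₀²/g) sin 2θ: sin 2θ = 3.78 × 554 / 3576.0 = 0.5856.
2θ = 35.85° or 180° − 35.85° = 144.2°, so θ = 17.92° or 72.08°.
The smaller angle is 17.92°.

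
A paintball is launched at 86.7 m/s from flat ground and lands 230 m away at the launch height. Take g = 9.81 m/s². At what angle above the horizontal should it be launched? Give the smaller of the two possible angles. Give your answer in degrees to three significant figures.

8.73°

R = v₀² sin 2θ / g gives sin 2θ = gR/v₀² = 9.81·230/86.7² = 0.3002.
2θ = 17.47° or 180° − 17.47° = 162.5°, so θ = 8.734° or 81.27°.
The smaller angle is 8.734°.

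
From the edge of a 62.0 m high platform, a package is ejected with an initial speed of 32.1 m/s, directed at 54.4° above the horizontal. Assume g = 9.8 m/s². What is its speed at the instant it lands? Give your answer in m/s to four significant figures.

47.39 m/s

Components: vₓ = 32.10 cos 54.4° = 18.69 m/s, v_y0 = 32.10 sin 54.4° = 26.10 m/s.
With up positive and y = 0 at the ground: y(t) = 62.0 + (26.10) t − 4.900 t². Setting y = 0 and taking the positive root: t = [26.10 + √(26.10² + 2·9.80·62.0)] / 9.80 = (26.10 + 43.55) / 9.80 = 7.107 s.
Vertical velocity at impact: v_y = v_y0 − g t = 26.10 − 9.80 × 7.107 = −43.55 m/s.
Speed: |v| = √(vₓ² + v_y²) = √(18.69² + 43.55²) = 47.39 m/s.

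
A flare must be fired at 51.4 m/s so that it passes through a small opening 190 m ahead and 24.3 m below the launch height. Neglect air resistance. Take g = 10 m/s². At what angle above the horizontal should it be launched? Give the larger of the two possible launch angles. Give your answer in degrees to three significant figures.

Trajectory: y = x tanθ − g x² (1 + tan²θ)/(2v₀²). With x = 190, y = −24.3, v₀ = 51.4, g = 10.0:
68.32 tan²θ − 190 tanθ + (44.02) = 0.
tanθ = [190 ± √(190² − 4 × 68.32 × (44.02))] / (2 × 68.32) = (190 ± 155.1) / 136.6, giving tanθ = 0.2551 or 2.526.
θ = 14.31° or 68.40°; the larger is 68.40°.

68.4°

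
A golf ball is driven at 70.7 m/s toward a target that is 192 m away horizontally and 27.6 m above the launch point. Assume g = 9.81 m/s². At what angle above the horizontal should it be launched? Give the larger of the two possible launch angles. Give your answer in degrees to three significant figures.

Trajectory: y = x tanθ − g x² (1 + tan²θ)/(2v₀²). With x = 192, y = 27.6, v₀ = 70.7, g = 9.81:
36.17 tan²θ − 192 tanθ + (63.77) = 0.
tanθ = [192 ± √(192² − 4 × 36.17 × (63.77))] / (2 × 36.17) = (192 ± 166.2) / 72.35, giving tanθ = 0.3560 or 4.952.
θ = 19.60° or 78.58°; the larger is 78.58°.

78.6°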